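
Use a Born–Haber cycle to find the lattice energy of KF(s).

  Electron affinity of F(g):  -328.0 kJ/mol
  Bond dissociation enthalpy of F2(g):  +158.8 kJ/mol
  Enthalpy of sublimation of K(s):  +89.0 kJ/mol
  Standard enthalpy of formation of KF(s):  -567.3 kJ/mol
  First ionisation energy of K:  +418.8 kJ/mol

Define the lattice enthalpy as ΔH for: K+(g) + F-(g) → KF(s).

ΔHf° = 1·ΔHsub + 1·(ΣIE) + 1/2·D(F2) + 1·EA + U
-567.3 = 1·(+89.0) + 1·(+418.8) + 1/2·(+158.8) + 1·(-328.0) + U
U = -567.3 − (+259.2) = -826.5 kJ/mol

U = -826.5 kJ/mol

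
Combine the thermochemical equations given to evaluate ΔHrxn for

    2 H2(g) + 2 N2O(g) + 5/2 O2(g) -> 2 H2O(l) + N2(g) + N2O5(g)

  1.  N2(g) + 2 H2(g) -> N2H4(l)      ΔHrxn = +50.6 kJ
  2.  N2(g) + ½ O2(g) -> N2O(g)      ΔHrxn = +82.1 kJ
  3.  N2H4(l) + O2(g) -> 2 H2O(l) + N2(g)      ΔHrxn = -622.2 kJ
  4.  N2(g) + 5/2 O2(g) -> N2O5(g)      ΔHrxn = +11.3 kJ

eq. 1 as written (H2(g) already on the reactant side): +50.6 kJ
eq. 2 reversed and × 2 (reverse to put N2O(g) on the reactant side; scale by 2 for the 2 N2O(g)): (-2)·(+82.1) = -164.2 kJ
eq. 3 as written (H2O(l) already on the product side): -622.2 kJ
eq. 4 as written (N2O5(g) already on the product side): +11.3 kJ
Since enthalpy is a state function, ΔHrxn = (1)·(+50.6) + (-2)·(+82.1) + (1)·(-622.2) + (1)·(+11.3) = -724.5 kJ

ΔHrxn = -724.5 kJ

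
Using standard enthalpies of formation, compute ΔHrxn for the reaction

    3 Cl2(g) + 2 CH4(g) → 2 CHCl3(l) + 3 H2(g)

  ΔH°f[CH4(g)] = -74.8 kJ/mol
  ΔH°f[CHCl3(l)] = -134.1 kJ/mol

ΔHrxn = -118.6 kJ/mol

Products: 2·(-134.1) + 3·(+0.0) = -268.2
Reactants: 3·(+0.0) + 2·(-74.8) = -149.6
ΔHrxn = (-268.2) − (-149.6) = -118.6 kJ/mol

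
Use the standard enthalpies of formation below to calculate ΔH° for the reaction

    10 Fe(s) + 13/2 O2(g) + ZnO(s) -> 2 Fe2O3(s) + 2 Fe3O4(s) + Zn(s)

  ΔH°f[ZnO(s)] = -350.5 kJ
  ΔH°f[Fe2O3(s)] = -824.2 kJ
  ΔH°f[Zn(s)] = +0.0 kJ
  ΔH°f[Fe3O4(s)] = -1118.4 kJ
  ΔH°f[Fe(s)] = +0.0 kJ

Products: 2·(-824.2) + 2·(-1118.4) + 1·(+0.0) = -3885.2
Reactants: 10·(+0.0) + 13/2·(+0.0) + 1·(-350.5) = -350.5
ΔH° = (-3885.2) − (-350.5) = -3534.7 kJ

ΔH° = -3534.7 kJ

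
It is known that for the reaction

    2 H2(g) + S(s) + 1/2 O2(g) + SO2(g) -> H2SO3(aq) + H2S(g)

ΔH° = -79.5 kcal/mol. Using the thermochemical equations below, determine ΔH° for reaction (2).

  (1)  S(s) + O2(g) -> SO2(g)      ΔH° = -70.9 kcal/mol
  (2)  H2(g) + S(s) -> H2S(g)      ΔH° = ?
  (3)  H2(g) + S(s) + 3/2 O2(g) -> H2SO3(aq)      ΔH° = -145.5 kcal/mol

ΔH° = -4.9 kcal/mol

(1) reversed (reverse to put SO2(g) on the reactant side): +70.9 kcal/mol
(2) as written (H2S(g) already on the product side): contributes x
(3) as written (H2SO3(aq) already on the product side): -145.5 kcal/mol
-79.5 = (+70.9) + (-145.5) + x
x = (-79.5 − (-74.6)) / (1) = -4.9 kcal/mol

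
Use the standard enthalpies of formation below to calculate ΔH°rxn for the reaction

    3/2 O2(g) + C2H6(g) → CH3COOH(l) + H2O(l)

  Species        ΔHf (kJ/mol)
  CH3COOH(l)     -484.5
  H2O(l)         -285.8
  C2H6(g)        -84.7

ΔH°rxn = -685.6 kJ/mol

Products: 1·(-484.5) + 1·(-285.8) = -770.3
Reactants: 3/2·(+0.0) + 1·(-84.7) = -84.7
ΔH°rxn = (-770.3) − (-84.7) = -685.6 kJ/mol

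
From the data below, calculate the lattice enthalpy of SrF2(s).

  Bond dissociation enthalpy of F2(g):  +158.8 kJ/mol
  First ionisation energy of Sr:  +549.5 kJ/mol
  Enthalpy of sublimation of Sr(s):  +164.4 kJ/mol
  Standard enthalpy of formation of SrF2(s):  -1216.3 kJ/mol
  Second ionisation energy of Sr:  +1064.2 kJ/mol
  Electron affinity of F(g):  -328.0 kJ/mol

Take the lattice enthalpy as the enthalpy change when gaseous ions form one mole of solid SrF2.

ΔHf° = 1·ΔHsub + 1·(ΣIE) + 1·D(F2) + 2·EA + U
-1216.3 = 1·(+164.4) + 1·(+1613.7) + 1·(+158.8) + 2·(-328.0) + U
U = -1216.3 − (+1280.9) = -2497.2 kJ/mol

U = -2497.2 kJ/mol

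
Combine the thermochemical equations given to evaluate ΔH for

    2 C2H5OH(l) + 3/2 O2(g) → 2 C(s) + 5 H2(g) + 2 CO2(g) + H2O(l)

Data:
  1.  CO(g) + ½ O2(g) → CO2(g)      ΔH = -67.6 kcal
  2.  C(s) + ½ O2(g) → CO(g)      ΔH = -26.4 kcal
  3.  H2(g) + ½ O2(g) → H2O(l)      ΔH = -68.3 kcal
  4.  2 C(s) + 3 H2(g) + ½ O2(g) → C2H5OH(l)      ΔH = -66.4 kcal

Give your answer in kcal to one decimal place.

eq. 1 × 2 (scale by 2 for the 2 CO2(g)): (2)·(-67.6) = -135.2 kcal
eq. 2 × 2: (2)·(-26.4) = -52.8 kcal
eq. 3 as written (H2O(l) already on the product side): -68.3 kcal
eq. 4 reversed and × 2 (reverse to put C2H5OH(l) on the reactant side; ×2 to match 2 C2H5OH(l) in the target): (-2)·(-66.4) = +132.8 kcal
Summing the manipulated equations, ΔH = (-135.2) + (-52.8) + (-68.3) + (+132.8) = -123.5 kcal

ΔH = -123.5 kcal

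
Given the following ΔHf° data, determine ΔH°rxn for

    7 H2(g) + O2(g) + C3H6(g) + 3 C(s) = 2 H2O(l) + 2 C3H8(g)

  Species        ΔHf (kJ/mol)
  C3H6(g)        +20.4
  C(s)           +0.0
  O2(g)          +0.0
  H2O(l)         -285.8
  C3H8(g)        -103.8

ΔH°rxn = -799.6 kJ/mol

Products: 2·(-285.8) + 2·(-103.8) = -779.2
Reactants: 7·(+0.0) + 1·(+0.0) + 1·(+20.4) + 3·(+0.0) = +20.4
ΔH°rxn = (-779.2) − (+20.4) = -799.6 kJ/mol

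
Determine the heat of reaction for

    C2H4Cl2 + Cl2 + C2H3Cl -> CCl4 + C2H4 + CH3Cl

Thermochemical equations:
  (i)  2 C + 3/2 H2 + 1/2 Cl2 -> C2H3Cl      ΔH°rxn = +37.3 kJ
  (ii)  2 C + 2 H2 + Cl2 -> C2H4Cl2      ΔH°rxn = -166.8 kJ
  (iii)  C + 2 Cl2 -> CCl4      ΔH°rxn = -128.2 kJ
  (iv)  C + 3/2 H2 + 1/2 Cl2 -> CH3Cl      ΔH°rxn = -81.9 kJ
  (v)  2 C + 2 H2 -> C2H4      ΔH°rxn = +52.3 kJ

ΔH°rxn = -28.3 kJ

(i) reversed (reverse to put C2H3Cl on the reactant side): -37.3 kJ
(ii) reversed (reverse to put C2H4Cl2 on the reactant side): +166.8 kJ
(iii) as written (CCl4 already on the product side): -128.2 kJ
(iv) as written (CH3Cl already on the product side): -81.9 kJ
(v) as written (C2H4 already on the product side): +52.3 kJ
ΔH°rxn = (-37.3) + (+166.8) + (-128.2) + (-81.9) + (+52.3) = -28.3 kJ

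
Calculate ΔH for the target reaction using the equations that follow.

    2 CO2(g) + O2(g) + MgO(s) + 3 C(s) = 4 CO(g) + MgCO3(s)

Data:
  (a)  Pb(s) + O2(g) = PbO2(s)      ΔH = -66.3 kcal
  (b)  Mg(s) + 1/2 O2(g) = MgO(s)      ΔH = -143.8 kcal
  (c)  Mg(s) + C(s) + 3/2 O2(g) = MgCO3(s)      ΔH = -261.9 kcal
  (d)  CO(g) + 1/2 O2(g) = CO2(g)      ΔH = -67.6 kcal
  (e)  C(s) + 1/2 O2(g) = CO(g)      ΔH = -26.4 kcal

(a): not needed (Pb(s) appears nowhere else).
(b) reversed (MgO(s) must end up as a reactant): +143.8 kcal
(c) as written (MgCO3(s) already on the product side): -261.9 kcal
(d) reversed and × 2 (CO2(g) must end up as a reactant; scale by 2 for the 2 CO2(g)): (-2)·(-67.6) = +135.2 kcal
(e) × 2: (2)·(-26.4) = -52.8 kcal
ΔH = (-1)·(-143.8) + (1)·(-261.9) + (-2)·(-67.6) + (2)·(-26.4) = -35.7 kcal

ΔH = -35.7 kcal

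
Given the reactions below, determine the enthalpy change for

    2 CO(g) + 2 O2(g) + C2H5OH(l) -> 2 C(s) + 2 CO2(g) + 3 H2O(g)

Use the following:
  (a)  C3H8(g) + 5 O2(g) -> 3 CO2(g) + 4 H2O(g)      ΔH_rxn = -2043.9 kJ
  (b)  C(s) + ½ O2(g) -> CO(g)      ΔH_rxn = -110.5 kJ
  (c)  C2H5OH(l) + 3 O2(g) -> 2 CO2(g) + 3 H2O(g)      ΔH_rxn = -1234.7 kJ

ΔH_rxn = -1013.7 kJ

(a): not needed (C3H8(g) appears nowhere else).
(b) reversed and × 2 (reverse to put CO(g) on the reactant side; scale by 2 for the 2 CO(g)): (-2)·(-110.5) = +221.0 kJ
(c) as written (C2H5OH(l) already on the reactant side): -1234.7 kJ
Since enthalpy is a state function, ΔH_rxn = (-2)·(-110.5) + (1)·(-1234.7) = -1013.7 kJ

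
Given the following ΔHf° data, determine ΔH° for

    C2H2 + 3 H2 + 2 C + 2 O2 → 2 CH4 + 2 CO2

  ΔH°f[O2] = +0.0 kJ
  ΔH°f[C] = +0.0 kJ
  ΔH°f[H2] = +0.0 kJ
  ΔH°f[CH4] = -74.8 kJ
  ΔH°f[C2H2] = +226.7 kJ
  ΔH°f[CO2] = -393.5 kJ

ΔH° = -1163.3 kJ

ΔH°rxn = Σ nΔHf°(products) − Σ nΔHf°(reactants).
Products: 2·(-74.8) + 2·(-393.5) = -936.6
Reactants: 1·(+226.7) + 3·(+0.0) + 2·(+0.0) + 2·(+0.0) = +226.7
ΔH° = (-936.6) − (+226.7) = -1163.3 kJ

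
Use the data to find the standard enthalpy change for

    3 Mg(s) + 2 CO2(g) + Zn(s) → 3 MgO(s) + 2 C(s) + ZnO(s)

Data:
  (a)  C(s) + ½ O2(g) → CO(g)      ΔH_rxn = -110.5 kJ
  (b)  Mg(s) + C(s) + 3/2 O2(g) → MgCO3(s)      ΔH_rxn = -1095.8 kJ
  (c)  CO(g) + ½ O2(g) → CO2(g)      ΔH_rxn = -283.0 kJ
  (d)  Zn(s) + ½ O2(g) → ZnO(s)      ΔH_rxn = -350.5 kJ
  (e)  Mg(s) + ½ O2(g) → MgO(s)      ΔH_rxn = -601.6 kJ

ΔH_rxn = -1368.3 kJ

(a) reversed and × 2: (-2)·(-110.5) = +221.0 kJ
(b): not needed (MgCO3(s) appears nowhere else).
(c) reversed and × 2 (CO2(g) must end up as a reactant; ×2 to match 2 CO2(g) in the target): (-2)·(-283.0) = +566.0 kJ
(d) as written (ZnO(s) already on the product side): -350.5 kJ
(e) × 3 (scale by 3 for the 3 MgO(s)): (3)·(-601.6) = -1804.8 kJ
By Hess's law, ΔH_rxn = (+221.0) + (+566.0) + (-350.5) + (-1804.8) = -1368.3 kJ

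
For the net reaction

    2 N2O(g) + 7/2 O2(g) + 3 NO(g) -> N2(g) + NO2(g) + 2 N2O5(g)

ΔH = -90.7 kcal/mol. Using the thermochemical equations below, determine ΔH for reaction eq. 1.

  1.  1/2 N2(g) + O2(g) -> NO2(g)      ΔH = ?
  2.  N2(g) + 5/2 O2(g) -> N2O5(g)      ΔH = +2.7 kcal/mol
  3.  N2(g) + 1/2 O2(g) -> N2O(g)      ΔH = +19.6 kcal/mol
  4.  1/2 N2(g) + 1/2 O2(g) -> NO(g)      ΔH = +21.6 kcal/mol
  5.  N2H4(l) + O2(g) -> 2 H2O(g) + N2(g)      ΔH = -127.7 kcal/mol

ΔH = 7.9 kcal/mol

eq. 1 as written: contributes x
eq. 2 × 2: (2)·(+2.7) = +5.4 kcal/mol
eq. 3 reversed and × 2: (-2)·(+19.6) = -39.2 kcal/mol
eq. 4 reversed and × 3: (-3)·(+21.6) = -64.8 kcal/mol
eq. 5: not needed.
-90.7 = (+5.4) + (-39.2) + (-64.8) + x
x = (-90.7 − (-98.6)) / (1) = 7.9 kcal/mol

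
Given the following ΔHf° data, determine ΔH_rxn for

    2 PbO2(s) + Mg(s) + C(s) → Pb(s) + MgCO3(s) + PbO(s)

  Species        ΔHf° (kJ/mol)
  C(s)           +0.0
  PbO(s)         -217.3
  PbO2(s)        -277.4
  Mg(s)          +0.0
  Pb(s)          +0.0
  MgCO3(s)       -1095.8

Products: 1·(+0.0) + 1·(-1095.8) + 1·(-217.3) = -1313.1
Reactants: 2·(-277.4) + 1·(+0.0) + 1·(+0.0) = -554.8
ΔH_rxn = (-1313.1) − (-554.8) = -758.3 kJ/mol

ΔH_rxn = -758.3 kJ/mol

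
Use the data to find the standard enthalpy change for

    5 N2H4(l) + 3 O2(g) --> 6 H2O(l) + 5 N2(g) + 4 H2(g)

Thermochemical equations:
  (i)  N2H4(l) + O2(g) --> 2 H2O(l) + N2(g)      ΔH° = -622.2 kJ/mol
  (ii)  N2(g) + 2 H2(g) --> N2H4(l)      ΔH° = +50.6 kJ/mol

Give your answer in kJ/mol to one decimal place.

ΔH° = -1967.8 kJ/mol

(i) × 3 (scale by 3 for the 6 H2O(l)): (3)·(-622.2) = -1866.6 kJ/mol
(ii) reversed and × 2 (reverse to put H2(g) on the product side; scale by 2 for the 4 H2(g)): (-2)·(+50.6) = -101.2 kJ/mol
ΔH° = (3)·(-622.2) + (-2)·(+50.6) = -1967.8 kJ/mol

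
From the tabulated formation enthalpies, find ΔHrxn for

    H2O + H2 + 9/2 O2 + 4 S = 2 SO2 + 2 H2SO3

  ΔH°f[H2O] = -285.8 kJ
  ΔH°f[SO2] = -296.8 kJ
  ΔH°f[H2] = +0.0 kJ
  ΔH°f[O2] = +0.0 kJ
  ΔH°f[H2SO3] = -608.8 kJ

Products: 2·(-296.8) + 2·(-608.8) = -1811.2
Reactants: 1·(-285.8) + 1·(+0.0) + 9/2·(+0.0) + 4·(+0.0) = -285.8
ΔHrxn = (-1811.2) − (-285.8) = -1525.4 kJ

ΔHrxn = -1525.4 kJ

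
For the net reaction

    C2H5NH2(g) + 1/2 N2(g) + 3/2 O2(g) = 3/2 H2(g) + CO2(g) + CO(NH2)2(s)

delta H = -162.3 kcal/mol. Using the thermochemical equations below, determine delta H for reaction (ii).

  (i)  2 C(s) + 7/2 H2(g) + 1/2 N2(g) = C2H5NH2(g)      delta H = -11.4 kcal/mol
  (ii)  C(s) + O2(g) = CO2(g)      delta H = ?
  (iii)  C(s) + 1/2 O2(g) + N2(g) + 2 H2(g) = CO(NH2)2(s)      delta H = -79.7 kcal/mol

(i) reversed (reverse to put C2H5NH2(g) on the reactant side): +11.4 kcal/mol
(ii) as written (CO2(g) already on the product side): contributes x
(iii) as written (CO(NH2)2(s) already on the product side): -79.7 kcal/mol
-162.3 = (+11.4) + (-79.7) + x
x = (-162.3 − (-68.3)) / (1) = -94.0 kcal/mol

delta H = -94.0 kcal/mol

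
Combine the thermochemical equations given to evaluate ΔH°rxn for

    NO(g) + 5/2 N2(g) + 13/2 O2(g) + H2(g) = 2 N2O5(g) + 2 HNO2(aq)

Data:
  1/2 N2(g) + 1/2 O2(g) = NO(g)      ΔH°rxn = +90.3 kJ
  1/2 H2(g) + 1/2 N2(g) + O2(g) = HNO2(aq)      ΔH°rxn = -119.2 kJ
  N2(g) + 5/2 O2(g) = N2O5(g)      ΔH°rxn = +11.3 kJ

ΔH°rxn = -306.1 kJ

equation 1 reversed: -90.3 kJ
equation 2 × 2: (2)·(-119.2) = -238.4 kJ
equation 3 × 2: (2)·(+11.3) = +22.6 kJ
Combining the equations, ΔH°rxn = (-90.3) + (-238.4) + (+22.6) = -306.1 kJ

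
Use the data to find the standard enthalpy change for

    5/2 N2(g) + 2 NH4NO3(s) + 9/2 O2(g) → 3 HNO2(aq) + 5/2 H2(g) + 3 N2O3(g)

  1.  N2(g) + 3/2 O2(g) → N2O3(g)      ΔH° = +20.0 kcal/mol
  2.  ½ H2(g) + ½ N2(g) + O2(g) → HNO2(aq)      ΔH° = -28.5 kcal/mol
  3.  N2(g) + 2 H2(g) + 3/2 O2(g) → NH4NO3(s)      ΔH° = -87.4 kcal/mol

eq. 1 × 3 (scale by 3 for the 3 N2O3(g)): (3)·(+20.0) = +60.0 kcal/mol
eq. 2 × 3 (scale by 3 for the 3 HNO2(aq)): (3)·(-28.5) = -85.5 kcal/mol
eq. 3 reversed and × 2 (reverse to put NH4NO3(s) on the reactant side; ×2 to match 2 NH4NO3(s) in the target): (-2)·(-87.4) = +174.8 kcal/mol
ΔH° = (3)·(+20.0) + (3)·(-28.5) + (-2)·(-87.4) = 149.3 kcal/mol

ΔH° = 149.3 kcal/mol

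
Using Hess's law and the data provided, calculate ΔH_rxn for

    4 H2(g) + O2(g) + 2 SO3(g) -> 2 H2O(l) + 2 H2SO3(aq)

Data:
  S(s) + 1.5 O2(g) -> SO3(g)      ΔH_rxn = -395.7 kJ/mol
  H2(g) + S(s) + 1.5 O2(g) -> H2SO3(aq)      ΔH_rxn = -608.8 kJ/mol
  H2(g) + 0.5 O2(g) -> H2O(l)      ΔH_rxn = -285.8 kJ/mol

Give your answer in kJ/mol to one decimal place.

equation 1 reversed and × 2 (reverse to put SO3(g) on the reactant side; scale by 2 for the 2 SO3(g)): (-2)·(-395.7) = +791.4 kJ/mol
equation 2 × 2 (scale by 2 for the 2 H2SO3(aq)): (2)·(-608.8) = -1217.6 kJ/mol
equation 3 × 2 (scale by 2 for the 2 H2O(l)): (2)·(-285.8) = -571.6 kJ/mol
Combining the equations, ΔH_rxn = (-2)·(-395.7) + (2)·(-608.8) + (2)·(-285.8) = -997.8 kJ/mol

ΔH_rxn = -997.8 kJ/mol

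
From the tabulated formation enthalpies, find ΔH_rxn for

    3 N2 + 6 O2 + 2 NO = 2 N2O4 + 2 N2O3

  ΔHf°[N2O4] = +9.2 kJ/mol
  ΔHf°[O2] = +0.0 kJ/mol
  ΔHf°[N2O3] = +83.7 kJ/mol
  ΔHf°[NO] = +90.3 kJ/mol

Products: 2·(+9.2) + 2·(+83.7) = +185.8
Reactants: 3·(+0.0) + 6·(+0.0) + 2·(+90.3) = +180.6
ΔH_rxn = (+185.8) − (+180.6) = 5.2 kJ/mol

ΔH_rxn = 5.2 kJ/mol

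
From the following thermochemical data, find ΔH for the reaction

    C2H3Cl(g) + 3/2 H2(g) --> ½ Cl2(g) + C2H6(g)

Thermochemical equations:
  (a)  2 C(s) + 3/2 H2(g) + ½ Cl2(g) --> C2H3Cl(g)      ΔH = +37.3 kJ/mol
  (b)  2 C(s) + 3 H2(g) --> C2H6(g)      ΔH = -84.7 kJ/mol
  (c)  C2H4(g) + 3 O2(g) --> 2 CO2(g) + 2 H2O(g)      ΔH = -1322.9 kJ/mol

(a) reversed: -37.3 kJ/mol
(b) as written: -84.7 kJ/mol
(c): not needed.
Combining the equations, ΔH = (-1)·(+37.3) + (1)·(-84.7) = -122.0 kJ/mol

ΔH = -122.0 kJ/mol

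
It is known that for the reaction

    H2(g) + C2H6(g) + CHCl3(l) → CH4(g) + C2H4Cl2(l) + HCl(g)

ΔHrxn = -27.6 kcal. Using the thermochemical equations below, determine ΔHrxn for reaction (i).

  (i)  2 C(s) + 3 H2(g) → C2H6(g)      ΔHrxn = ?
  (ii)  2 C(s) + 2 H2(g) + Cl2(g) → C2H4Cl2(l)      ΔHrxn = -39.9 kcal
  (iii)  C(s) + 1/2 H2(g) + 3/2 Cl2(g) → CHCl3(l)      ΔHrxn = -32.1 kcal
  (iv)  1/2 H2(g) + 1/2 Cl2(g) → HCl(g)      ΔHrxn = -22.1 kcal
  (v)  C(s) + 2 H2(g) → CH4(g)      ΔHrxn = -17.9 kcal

(i) reversed: contributes −x
(ii) as written: -39.9 kcal
(iii) reversed: +32.1 kcal
(iv) as written: -22.1 kcal
(v) as written: -17.9 kcal
-27.6 = (-39.9) + (+32.1) + (-22.1) + (-17.9) − x
x = (-27.6 − (-47.8)) / (-1) = -20.2 kcal

ΔHrxn = -20.2 kcal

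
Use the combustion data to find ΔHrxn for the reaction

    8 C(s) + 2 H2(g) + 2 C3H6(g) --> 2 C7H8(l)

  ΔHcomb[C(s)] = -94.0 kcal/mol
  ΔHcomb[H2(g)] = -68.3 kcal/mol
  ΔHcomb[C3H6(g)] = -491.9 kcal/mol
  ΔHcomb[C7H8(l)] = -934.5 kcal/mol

ΔHrxn = -3.4 kcal/mol

With combustion enthalpies, reactants minus products:
= [8·(-94.0) + 2·(-68.3) + 2·(-491.9)] − [2·(-934.5)]
= -3.4 kcal/mol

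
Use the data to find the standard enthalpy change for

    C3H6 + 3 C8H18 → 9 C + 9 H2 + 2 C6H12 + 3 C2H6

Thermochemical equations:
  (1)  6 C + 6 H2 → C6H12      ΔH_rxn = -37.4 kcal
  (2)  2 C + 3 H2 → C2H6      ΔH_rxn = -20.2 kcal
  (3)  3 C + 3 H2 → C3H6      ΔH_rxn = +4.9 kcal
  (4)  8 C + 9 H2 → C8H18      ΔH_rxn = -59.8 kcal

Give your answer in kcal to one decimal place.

ΔH_rxn = 39.1 kcal

(1) × 2: (2)·(-37.4) = -74.8 kcal
(2) × 3: (3)·(-20.2) = -60.6 kcal
(3) reversed: -4.9 kcal
(4) reversed and × 3: (-3)·(-59.8) = +179.4 kcal
ΔH_rxn = (2)·(-37.4) + (3)·(-20.2) + (-1)·(+4.9) + (-3)·(-59.8) = 39.1 kcal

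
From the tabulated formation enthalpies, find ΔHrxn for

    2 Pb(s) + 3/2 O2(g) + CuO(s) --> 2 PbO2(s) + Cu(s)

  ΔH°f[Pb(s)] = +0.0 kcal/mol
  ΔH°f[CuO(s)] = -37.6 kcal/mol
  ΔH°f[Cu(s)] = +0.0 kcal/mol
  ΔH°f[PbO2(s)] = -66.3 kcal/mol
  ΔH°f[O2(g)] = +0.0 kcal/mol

ΔHrxn = -95.0 kcal/mol

Products: 2·(-66.3) + 1·(+0.0) = -132.6
Reactants: 2·(+0.0) + 3/2·(+0.0) + 1·(-37.6) = -37.6
ΔHrxn = (-132.6) − (-37.6) = -95.0 kcal/mol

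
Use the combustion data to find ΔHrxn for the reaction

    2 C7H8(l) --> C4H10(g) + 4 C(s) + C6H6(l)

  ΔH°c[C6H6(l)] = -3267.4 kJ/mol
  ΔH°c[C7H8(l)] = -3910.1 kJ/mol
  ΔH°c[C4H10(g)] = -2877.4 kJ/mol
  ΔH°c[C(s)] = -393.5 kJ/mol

Using ΔH = Σ nΔHc°(reactants) − Σ nΔHc°(products):
= [2·(-3910.1)] − [1·(-2877.4) + 4·(-393.5) + 1·(-3267.4)]
= -101.4 kJ/mol

ΔHrxn = -101.4 kJ/mol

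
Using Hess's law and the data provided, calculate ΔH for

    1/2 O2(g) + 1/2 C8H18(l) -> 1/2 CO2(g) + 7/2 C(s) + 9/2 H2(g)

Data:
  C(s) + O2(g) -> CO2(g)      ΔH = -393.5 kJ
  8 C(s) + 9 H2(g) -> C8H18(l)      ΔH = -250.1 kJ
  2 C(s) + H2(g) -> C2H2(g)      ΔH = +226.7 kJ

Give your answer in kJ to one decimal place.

ΔH = -71.7 kJ

equation 1 × 1/2: (1/2)·(-393.5) = -196.75 kJ
equation 2 reversed and × 1/2: (-1/2)·(-250.1) = +125.05 kJ
equation 3: not needed.
Summing the manipulated equations, ΔH = (-196.75) + (+125.05) = -71.7 kJ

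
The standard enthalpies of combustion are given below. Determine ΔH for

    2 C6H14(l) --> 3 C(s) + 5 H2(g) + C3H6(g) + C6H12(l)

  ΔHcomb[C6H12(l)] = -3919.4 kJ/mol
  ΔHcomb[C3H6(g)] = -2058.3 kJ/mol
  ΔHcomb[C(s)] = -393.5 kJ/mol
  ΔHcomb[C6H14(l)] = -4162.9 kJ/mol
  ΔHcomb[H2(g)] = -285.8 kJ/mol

With combustion enthalpies, reactants minus products:
= [2·(-4162.9)] − [3·(-393.5) + 5·(-285.8) + 1·(-2058.3) + 1·(-3919.4)]
= 261.4 kJ/mol

ΔH = 261.4 kJ/mol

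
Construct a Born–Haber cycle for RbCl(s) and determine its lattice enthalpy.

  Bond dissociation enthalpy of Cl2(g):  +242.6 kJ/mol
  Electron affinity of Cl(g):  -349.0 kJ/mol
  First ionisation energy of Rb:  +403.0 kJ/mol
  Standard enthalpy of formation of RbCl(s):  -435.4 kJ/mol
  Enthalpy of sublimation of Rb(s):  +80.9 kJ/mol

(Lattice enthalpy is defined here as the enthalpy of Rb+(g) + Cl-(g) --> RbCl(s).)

ΔHf° = 1·ΔHsub + 1·(ΣIE) + 1/2·D(Cl2) + 1·EA + U
-435.4 = 1·(+80.9) + 1·(+403.0) + 1/2·(+242.6) + 1·(-349.0) + U
U = -435.4 − (+256.2) = -691.6 kJ/mol

U = -691.6 kJ/mol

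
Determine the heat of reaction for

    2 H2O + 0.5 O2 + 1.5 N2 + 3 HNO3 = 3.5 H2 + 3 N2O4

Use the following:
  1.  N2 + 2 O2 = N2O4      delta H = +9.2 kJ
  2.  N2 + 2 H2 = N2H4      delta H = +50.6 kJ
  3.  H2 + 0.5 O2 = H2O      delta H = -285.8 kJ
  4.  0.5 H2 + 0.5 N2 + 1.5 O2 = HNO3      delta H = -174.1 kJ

delta H = 1121.5 kJ

eq. 1 × 3 (scale by 3 for the 3 N2O4): (3)·(+9.2) = +27.6 kJ
eq. 2: not needed (N2H4 appears nowhere else).
eq. 3 reversed and × 2 (reverse to put H2O on the reactant side; scale by 2 for the 2 H2O): (-2)·(-285.8) = +571.6 kJ
eq. 4 reversed and × 3 (reverse to put HNO3 on the reactant side; scale by 3 for the 3 HNO3): (-3)·(-174.1) = +522.3 kJ
By Hess's law, delta H = (+27.6) + (+571.6) + (+522.3) = 1121.5 kJ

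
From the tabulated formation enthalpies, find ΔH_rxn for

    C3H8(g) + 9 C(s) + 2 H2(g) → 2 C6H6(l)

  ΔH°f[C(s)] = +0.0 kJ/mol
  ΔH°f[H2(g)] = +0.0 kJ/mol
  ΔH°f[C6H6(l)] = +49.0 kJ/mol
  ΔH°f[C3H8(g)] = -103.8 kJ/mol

ΔH_rxn = 201.8 kJ/mol

Products: 2·(+49.0) = +98.0
Reactants: 1·(-103.8) + 9·(+0.0) + 2·(+0.0) = -103.8
ΔH_rxn = (+98.0) − (-103.8) = 201.8 kJ/mol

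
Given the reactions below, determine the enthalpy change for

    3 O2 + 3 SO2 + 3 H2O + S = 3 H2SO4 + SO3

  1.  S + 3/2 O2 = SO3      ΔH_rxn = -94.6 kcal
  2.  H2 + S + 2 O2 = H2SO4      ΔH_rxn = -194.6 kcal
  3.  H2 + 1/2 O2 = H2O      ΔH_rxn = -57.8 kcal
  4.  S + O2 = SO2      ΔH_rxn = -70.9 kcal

ΔH_rxn = -292.3 kcal

eq. 1 as written: -94.6 kcal
eq. 2 × 3: (3)·(-194.6) = -583.8 kcal
eq. 3 reversed and × 3: (-3)·(-57.8) = +173.4 kcal
eq. 4 reversed and × 3: (-3)·(-70.9) = +212.7 kcal
Since enthalpy is a state function, ΔH_rxn = (-94.6) + (-583.8) + (+173.4) + (+212.7) = -292.3 kcal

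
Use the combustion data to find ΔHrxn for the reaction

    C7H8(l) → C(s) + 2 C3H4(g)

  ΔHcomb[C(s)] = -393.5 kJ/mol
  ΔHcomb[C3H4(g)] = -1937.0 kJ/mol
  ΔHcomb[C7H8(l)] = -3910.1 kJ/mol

ΔHrxn = 357.4 kJ/mol

Using ΔH = Σ nΔHc°(reactants) − Σ nΔHc°(products):
= [1·(-3910.1)] − [1·(-393.5) + 2·(-1937.0)]
= 357.4 kJ/mol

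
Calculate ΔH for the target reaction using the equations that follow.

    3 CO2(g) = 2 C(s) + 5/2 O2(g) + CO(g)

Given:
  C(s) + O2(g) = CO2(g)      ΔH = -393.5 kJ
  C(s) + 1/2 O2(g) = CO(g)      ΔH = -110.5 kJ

ΔH = 1070.0 kJ

equation 1 reversed and × 3: (-3)·(-393.5) = +1180.5 kJ
equation 2 as written: -110.5 kJ
ΔH = (+1180.5) + (-110.5) = 1070.0 kJ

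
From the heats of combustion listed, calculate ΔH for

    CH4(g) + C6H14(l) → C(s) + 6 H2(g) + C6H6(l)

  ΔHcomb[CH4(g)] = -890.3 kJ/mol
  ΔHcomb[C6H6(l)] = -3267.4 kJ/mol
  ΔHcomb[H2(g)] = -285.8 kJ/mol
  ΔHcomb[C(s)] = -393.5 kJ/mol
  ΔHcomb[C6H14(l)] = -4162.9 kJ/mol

Using ΔH = Σ nΔHc°(reactants) − Σ nΔHc°(products):
= [1·(-890.3) + 1·(-4162.9)] − [1·(-393.5) + 6·(-285.8) + 1·(-3267.4)]
= 322.5 kJ/mol

ΔH = 322.5 kJ/mol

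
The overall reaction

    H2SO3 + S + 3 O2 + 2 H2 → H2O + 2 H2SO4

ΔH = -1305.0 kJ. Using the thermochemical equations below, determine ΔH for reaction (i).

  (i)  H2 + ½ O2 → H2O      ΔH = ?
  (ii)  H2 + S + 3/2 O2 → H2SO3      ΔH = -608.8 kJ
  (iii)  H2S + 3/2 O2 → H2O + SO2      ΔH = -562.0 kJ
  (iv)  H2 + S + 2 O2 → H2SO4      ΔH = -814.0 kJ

ΔH = -285.8 kJ

(i) as written: contributes x
(ii) reversed (H2SO3 must end up as a reactant): +608.8 kJ
(iii): not needed (SO2 appears nowhere else).
(iv) × 2 (scale by 2 for the 2 H2SO4): (2)·(-814.0) = -1628.0 kJ
-1305.0 = (+608.8) + (-1628.0) + x
x = (-1305.0 − (-1019.2)) / (1) = -285.8 kJ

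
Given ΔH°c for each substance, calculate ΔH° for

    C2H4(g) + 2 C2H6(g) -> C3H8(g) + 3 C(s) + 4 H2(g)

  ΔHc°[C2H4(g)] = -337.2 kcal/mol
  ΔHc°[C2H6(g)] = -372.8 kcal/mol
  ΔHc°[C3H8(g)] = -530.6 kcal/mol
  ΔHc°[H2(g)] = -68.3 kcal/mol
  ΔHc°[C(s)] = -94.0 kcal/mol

Using ΔH = Σ nΔHc°(reactants) − Σ nΔHc°(products):
= [1·(-337.2) + 2·(-372.8)] − [1·(-530.6) + 3·(-94.0) + 4·(-68.3)]
= 3.0 kcal/mol

ΔH° = 3.0 kcal/mol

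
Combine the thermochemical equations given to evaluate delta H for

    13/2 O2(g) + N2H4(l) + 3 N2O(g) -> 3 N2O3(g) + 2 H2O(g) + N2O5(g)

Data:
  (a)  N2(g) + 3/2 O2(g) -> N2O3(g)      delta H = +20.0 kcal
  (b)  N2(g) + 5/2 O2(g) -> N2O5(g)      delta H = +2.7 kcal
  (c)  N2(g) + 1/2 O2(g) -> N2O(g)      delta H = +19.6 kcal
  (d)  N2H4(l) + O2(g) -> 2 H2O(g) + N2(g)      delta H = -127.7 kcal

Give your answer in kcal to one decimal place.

(a) × 3 (scale by 3 for the 3 N2O3(g)): (3)·(+20.0) = +60.0 kcal
(b) as written (N2O5(g) already on the product side): +2.7 kcal
(c) reversed and × 3 (N2O(g) must end up as a reactant; scale by 3 for the 3 N2O(g)): (-3)·(+19.6) = -58.8 kcal
(d) as written (N2H4(l) already on the reactant side): -127.7 kcal
delta H = (3)·(+20.0) + (1)·(+2.7) + (-3)·(+19.6) + (1)·(-127.7) = -123.8 kcal

delta H = -123.8 kcal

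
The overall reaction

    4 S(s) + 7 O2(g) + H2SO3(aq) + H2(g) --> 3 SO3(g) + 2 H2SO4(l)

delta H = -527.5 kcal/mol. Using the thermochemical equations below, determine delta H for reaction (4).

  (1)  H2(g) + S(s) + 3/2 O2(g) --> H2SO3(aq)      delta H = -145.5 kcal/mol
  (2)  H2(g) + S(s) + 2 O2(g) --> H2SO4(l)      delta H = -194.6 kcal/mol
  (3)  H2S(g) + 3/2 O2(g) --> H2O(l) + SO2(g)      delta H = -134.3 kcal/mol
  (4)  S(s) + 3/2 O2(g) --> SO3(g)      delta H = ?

delta H = -94.6 kcal/mol

(1) reversed (reverse to put H2SO3(aq) on the reactant side): +145.5 kcal/mol
(2) × 2 (×2 to match 2 H2SO4(l) in the target): (2)·(-194.6) = -389.2 kcal/mol
(3): not needed (H2S(g) appears nowhere else).
(4) × 3 (×3 to match 3 SO3(g) in the target): contributes 3·x
-527.5 = (+145.5) + (-389.2) + 3·x
x = (-527.5 − (-243.7)) / (3) = -94.6 kcal/mol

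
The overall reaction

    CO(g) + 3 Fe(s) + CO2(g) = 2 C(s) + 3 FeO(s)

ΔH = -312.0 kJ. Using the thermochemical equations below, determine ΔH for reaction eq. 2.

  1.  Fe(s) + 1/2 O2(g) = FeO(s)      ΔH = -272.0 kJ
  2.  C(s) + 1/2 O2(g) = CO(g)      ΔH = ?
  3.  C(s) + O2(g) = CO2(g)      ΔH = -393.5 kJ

eq. 1 × 3: (3)·(-272.0) = -816.0 kJ
eq. 2 reversed: contributes −x
eq. 3 reversed: +393.5 kJ
-312.0 = (-816.0) + (+393.5) − x
x = (-312.0 − (-422.5)) / (-1) = -110.5 kJ

ΔH = -110.5 kJ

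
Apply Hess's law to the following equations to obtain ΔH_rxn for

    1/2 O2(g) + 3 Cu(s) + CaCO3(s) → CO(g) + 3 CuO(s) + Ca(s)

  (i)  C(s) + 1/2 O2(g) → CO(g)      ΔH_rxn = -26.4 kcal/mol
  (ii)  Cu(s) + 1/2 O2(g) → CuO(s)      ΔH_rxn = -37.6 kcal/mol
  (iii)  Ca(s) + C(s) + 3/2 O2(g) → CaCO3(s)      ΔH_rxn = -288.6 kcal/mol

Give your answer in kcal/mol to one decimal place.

(i) as written (CO(g) already on the product side): -26.4 kcal/mol
(ii) × 3 (scale by 3 for the 3 CuO(s)): (3)·(-37.6) = -112.8 kcal/mol
(iii) reversed (CaCO3(s) must end up as a reactant): +288.6 kcal/mol
ΔH_rxn = (-26.4) + (-112.8) + (+288.6) = 149.4 kcal/mol

ΔH_rxn = 149.4 kcal/mol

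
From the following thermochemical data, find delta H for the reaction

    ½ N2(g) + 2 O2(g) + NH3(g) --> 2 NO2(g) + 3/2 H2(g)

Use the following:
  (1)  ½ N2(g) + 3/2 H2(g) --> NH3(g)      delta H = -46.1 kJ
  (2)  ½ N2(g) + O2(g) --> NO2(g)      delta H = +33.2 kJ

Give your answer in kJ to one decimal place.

(1) reversed: +46.1 kJ
(2) × 2: (2)·(+33.2) = +66.4 kJ
delta H = (-1)·(-46.1) + (2)·(+33.2) = 112.5 kJ

delta H = 112.5 kJ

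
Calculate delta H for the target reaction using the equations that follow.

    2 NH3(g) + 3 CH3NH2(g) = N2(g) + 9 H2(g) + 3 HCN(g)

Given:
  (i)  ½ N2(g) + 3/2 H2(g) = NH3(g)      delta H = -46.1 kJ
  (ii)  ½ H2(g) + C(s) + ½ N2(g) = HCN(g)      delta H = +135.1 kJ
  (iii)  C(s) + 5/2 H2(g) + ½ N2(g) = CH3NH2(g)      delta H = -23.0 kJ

delta H = 566.5 kJ

(i) reversed and × 2: (-2)·(-46.1) = +92.2 kJ
(ii) × 3: (3)·(+135.1) = +405.3 kJ
(iii) reversed and × 3: (-3)·(-23.0) = +69.0 kJ
delta H = (+92.2) + (+405.3) + (+69.0) = 566.5 kJ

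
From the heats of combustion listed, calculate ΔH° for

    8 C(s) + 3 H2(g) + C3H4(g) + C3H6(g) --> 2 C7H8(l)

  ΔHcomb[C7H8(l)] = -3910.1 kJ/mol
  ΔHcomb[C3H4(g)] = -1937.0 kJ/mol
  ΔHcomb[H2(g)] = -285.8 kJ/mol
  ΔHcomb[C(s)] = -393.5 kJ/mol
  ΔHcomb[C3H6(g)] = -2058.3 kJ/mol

Using ΔH = Σ nΔHc°(reactants) − Σ nΔHc°(products):
= [8·(-393.5) + 3·(-285.8) + 1·(-1937.0) + 1·(-2058.3)] − [2·(-3910.1)]
= -180.5 kJ/mol

ΔH° = -180.5 kJ/mol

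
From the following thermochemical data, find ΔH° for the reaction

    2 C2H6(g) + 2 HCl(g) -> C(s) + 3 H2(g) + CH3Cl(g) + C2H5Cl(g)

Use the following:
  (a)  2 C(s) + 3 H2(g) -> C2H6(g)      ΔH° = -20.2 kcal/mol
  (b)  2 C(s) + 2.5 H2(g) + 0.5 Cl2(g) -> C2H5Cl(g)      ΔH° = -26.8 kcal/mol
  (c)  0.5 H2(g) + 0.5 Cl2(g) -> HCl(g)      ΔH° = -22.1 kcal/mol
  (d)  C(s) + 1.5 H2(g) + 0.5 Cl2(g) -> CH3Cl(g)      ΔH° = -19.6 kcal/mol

(a) reversed and × 2 (reverse to put C2H6(g) on the reactant side; ×2 to match 2 C2H6(g) in the target): (-2)·(-20.2) = +40.4 kcal/mol
(b) as written (C2H5Cl(g) already on the product side): -26.8 kcal/mol
(c) reversed and × 2 (HCl(g) must end up as a reactant; scale by 2 for the 2 HCl(g)): (-2)·(-22.1) = +44.2 kcal/mol
(d) as written (CH3Cl(g) already on the product side): -19.6 kcal/mol
ΔH° = (+40.4) + (-26.8) + (+44.2) + (-19.6) = 38.2 kcal/mol

ΔH° = 38.2 kcal/mol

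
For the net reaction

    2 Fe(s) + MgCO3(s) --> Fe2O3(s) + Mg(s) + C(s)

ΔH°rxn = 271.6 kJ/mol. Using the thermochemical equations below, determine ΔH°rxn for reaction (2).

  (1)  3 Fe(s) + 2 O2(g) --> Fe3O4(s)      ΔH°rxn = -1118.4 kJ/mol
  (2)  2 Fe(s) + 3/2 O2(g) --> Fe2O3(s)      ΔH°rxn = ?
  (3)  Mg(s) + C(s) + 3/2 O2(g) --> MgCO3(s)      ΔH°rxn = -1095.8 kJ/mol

(1): not needed (Fe3O4(s) appears nowhere else).
(2) as written (Fe2O3(s) already on the product side): contributes x
(3) reversed (reverse to put MgCO3(s) on the reactant side): +1095.8 kJ/mol
+271.6 = (+1095.8) + x
x = (+271.6 − (+1095.8)) / (1) = -824.2 kJ/mol

ΔH°rxn = -824.2 kJ/mol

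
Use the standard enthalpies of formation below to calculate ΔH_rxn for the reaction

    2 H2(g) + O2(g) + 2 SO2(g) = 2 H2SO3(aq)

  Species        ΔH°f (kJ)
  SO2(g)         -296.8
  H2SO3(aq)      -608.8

Products: 2·(-608.8) = -1217.6
Reactants: 2·(+0.0) + 1·(+0.0) + 2·(-296.8) = -593.6
ΔH_rxn = (-1217.6) − (-593.6) = -624.0 kJ

ΔH_rxn = -624.0 kJ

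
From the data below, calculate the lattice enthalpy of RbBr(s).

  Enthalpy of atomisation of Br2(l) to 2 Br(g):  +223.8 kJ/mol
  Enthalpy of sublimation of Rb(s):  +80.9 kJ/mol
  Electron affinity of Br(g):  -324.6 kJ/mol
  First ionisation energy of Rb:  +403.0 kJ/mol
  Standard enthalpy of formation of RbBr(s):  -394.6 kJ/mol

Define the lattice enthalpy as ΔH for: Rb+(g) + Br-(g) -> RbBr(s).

U = -665.8 kJ/mol

ΔHf° = 1·ΔHsub + 1·(ΣIE) + 1/2·D(Br2) + 1·EA + U
-394.6 = 1·(+80.9) + 1·(+403.0) + 1/2·(+223.8) + 1·(-324.6) + U
U = -394.6 − (+271.2) = -665.8 kJ/mol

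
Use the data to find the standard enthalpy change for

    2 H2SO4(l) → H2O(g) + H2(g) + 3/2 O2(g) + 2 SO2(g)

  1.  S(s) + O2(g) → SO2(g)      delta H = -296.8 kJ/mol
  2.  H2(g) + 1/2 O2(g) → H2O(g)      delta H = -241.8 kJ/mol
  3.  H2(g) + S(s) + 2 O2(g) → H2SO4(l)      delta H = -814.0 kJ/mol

eq. 1 × 2: (2)·(-296.8) = -593.6 kJ/mol
eq. 2 as written: -241.8 kJ/mol
eq. 3 reversed and × 2: (-2)·(-814.0) = +1628.0 kJ/mol
By Hess's law, delta H = (-593.6) + (-241.8) + (+1628.0) = 792.6 kJ/mol

delta H = 792.6 kJ/mol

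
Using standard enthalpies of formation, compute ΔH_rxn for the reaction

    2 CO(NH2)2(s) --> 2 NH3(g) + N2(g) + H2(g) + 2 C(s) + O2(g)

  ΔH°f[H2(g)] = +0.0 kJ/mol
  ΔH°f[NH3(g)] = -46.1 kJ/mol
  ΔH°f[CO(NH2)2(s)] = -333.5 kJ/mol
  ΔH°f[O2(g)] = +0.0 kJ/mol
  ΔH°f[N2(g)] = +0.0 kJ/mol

Products: 2·(-46.1) + 1·(+0.0) + 1·(+0.0) + 2·(+0.0) + 1·(+0.0) = -92.2
Reactants: 2·(-333.5) = -667.0
ΔH_rxn = (-92.2) − (-667.0) = 574.8 kJ/mol

ΔH_rxn = 574.8 kJ/mol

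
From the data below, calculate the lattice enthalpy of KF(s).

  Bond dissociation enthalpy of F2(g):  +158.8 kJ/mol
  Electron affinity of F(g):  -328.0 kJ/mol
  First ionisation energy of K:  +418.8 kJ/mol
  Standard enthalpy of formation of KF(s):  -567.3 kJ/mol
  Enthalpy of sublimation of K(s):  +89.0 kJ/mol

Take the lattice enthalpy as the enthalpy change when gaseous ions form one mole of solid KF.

U = -826.5 kJ/mol

ΔHf° = 1·ΔHsub + 1·(ΣIE) + 1/2·D(F2) + 1·EA + U
-567.3 = 1·(+89.0) + 1·(+418.8) + 1/2·(+158.8) + 1·(-328.0) + U
U = -567.3 − (+259.2) = -826.5 kJ/mol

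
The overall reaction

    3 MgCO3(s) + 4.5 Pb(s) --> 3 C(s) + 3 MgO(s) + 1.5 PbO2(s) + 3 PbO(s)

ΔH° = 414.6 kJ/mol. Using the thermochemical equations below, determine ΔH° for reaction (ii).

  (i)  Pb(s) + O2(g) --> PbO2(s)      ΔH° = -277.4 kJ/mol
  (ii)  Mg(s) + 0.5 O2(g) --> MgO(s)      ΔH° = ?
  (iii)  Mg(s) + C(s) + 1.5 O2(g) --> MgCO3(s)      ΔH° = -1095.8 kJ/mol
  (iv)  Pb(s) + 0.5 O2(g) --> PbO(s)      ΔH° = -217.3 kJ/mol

(i) × 3/2 (×3/2 to match 3/2 PbO2(s) in the target): (3/2)·(-277.4) = -416.1 kJ/mol
(ii) × 3 (scale by 3 for the 3 MgO(s)): contributes 3·x
(iii) reversed and × 3 (reverse to put MgCO3(s) on the reactant side; scale by 3 for the 3 MgCO3(s)): (-3)·(-1095.8) = +3287.4 kJ/mol
(iv) × 3 (scale by 3 for the 3 PbO(s)): (3)·(-217.3) = -651.9 kJ/mol
+414.6 = (-416.1) + (+3287.4) + (-651.9) + 3·x
x = (+414.6 − (+2219.4)) / (3) = -601.6 kJ/mol

ΔH° = -601.6 kJ/mol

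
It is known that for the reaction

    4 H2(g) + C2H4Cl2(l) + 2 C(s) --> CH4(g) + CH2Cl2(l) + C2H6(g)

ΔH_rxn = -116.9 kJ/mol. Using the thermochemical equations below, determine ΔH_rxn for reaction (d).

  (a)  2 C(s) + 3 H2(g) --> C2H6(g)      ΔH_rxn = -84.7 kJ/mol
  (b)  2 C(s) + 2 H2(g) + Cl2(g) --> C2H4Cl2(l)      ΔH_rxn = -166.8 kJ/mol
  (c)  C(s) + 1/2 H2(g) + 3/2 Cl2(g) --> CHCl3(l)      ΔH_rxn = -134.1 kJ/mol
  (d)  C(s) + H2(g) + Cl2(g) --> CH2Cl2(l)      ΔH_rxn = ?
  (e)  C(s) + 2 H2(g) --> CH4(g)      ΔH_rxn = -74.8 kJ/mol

(a) as written: -84.7 kJ/mol
(b) reversed: +166.8 kJ/mol
(c): not needed.
(d) as written: contributes x
(e) as written: -74.8 kJ/mol
-116.9 = (-84.7) + (+166.8) + (-74.8) + x
x = (-116.9 − (+7.3)) / (1) = -124.2 kJ/mol

ΔH_rxn = -124.2 kJ/mol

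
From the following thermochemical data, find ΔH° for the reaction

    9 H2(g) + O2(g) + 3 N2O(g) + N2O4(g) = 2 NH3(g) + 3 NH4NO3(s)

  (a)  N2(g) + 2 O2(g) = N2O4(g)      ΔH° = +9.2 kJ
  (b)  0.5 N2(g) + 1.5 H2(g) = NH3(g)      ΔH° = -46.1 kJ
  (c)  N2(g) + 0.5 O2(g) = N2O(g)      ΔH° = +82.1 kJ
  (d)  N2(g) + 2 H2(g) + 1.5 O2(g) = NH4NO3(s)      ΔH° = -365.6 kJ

ΔH° = -1444.5 kJ

(a) reversed (reverse to put N2O4(g) on the reactant side): -9.2 kJ
(b) × 2 (scale by 2 for the 2 NH3(g)): (2)·(-46.1) = -92.2 kJ
(c) reversed and × 3 (N2O(g) must end up as a reactant; scale by 3 for the 3 N2O(g)): (-3)·(+82.1) = -246.3 kJ
(d) × 3 (×3 to match 3 NH4NO3(s) in the target): (3)·(-365.6) = -1096.8 kJ
ΔH° = (-9.2) + (-92.2) + (-246.3) + (-1096.8) = -1444.5 kJ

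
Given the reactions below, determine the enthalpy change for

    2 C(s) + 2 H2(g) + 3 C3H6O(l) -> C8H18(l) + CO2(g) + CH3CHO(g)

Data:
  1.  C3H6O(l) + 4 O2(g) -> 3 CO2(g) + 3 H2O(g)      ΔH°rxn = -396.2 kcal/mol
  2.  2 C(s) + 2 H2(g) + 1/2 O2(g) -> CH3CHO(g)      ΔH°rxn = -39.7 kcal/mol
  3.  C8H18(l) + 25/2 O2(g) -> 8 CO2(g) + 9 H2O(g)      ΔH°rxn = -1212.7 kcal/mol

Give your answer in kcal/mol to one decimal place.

ΔH°rxn = -15.6 kcal/mol

eq. 1 × 3 (scale by 3 for the 3 C3H6O(l)): (3)·(-396.2) = -1188.6 kcal/mol
eq. 2 as written (CH3CHO(g) already on the product side): -39.7 kcal/mol
eq. 3 reversed (C8H18(l) must end up as a product): +1212.7 kcal/mol
ΔH°rxn = (-1188.6) + (-39.7) + (+1212.7) = -15.6 kcal/mol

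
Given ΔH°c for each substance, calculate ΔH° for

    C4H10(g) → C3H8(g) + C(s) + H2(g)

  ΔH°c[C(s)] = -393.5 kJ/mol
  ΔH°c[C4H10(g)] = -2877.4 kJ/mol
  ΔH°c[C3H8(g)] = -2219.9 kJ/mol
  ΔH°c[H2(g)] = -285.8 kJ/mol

ΔH° = 21.8 kJ/mol

With combustion enthalpies, reactants minus products:
= [1·(-2877.4)] − [1·(-2219.9) + 1·(-393.5) + 1·(-285.8)]
= 21.8 kJ/mol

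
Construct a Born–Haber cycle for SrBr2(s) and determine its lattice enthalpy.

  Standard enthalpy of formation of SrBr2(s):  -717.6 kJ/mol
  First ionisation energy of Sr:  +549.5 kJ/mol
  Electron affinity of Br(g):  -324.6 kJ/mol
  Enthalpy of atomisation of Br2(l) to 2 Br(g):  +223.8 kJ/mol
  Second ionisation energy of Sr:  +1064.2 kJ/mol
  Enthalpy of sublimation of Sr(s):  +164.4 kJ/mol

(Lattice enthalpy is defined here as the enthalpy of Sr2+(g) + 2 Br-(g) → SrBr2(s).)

ΔHf° = 1·ΔHsub + 1·(ΣIE) + 1·D(Br2) + 2·EA + U
-717.6 = 1·(+164.4) + 1·(+1613.7) + 1·(+223.8) + 2·(-324.6) + U
U = -717.6 − (+1352.7) = -2070.3 kJ/mol

U = -2070.3 kJ/mol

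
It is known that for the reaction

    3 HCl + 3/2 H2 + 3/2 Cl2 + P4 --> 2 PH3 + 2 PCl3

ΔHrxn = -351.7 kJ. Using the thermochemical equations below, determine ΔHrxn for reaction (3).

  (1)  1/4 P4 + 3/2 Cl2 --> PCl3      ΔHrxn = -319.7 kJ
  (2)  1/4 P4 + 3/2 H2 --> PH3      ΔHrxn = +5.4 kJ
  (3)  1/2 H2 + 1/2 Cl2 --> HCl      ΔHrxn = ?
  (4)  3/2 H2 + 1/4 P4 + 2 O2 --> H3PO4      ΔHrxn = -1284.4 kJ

(1) × 2 (×2 to match 2 PCl3 in the target): (2)·(-319.7) = -639.4 kJ
(2) × 2 (×2 to match 2 PH3 in the target): (2)·(+5.4) = +10.8 kJ
(3) reversed and × 3 (reverse to put HCl on the reactant side; ×3 to match 3 HCl in the target): contributes −3·x
(4): not needed (H3PO4 appears nowhere else).
-351.7 = (-639.4) + (+10.8) − 3·x
x = (-351.7 − (-628.6)) / (-3) = -92.3 kJ

ΔHrxn = -92.3 kJ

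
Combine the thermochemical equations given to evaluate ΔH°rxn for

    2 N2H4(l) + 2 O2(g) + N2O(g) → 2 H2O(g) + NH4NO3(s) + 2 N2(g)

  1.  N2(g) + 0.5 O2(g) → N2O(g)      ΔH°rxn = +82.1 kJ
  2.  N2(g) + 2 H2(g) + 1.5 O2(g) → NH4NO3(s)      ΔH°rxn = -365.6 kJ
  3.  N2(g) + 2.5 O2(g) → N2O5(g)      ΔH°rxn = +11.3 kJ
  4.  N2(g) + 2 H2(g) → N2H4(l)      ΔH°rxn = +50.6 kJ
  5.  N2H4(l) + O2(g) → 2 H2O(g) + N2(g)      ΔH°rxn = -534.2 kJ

eq. 1 reversed (N2O(g) must end up as a reactant): -82.1 kJ
eq. 2 as written (NH4NO3(s) already on the product side): -365.6 kJ
eq. 3: not needed (N2O5(g) appears nowhere else).
eq. 4 reversed: -50.6 kJ
eq. 5 as written (H2O(g) already on the product side): -534.2 kJ
ΔH°rxn = (-1)·(+82.1) + (1)·(-365.6) + (-1)·(+50.6) + (1)·(-534.2) = -1032.5 kJ

ΔH°rxn = -1032.5 kJ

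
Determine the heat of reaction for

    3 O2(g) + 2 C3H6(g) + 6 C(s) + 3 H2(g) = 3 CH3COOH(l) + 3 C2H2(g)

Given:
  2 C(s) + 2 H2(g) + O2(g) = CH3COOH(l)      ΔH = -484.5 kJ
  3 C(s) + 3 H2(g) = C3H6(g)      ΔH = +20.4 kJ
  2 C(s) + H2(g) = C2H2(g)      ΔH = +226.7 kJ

ΔH = -814.2 kJ

equation 1 × 3 (scale by 3 for the 3 CH3COOH(l)): (3)·(-484.5) = -1453.5 kJ
equation 2 reversed and × 2 (reverse to put C3H6(g) on the reactant side; scale by 2 for the 2 C3H6(g)): (-2)·(+20.4) = -40.8 kJ
equation 3 × 3 (scale by 3 for the 3 C2H2(g)): (3)·(+226.7) = +680.1 kJ
ΔH = (-1453.5) + (-40.8) + (+680.1) = -814.2 kJ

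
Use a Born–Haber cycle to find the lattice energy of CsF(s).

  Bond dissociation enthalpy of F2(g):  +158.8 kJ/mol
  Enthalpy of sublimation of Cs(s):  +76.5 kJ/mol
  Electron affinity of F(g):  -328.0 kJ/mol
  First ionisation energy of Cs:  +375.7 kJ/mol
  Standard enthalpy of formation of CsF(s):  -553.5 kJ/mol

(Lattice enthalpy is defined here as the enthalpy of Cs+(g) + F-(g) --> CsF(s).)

U = -757.1 kJ/mol

ΔHf° = 1·ΔHsub + 1·(ΣIE) + 1/2·D(F2) + 1·EA + U
-553.5 = 1·(+76.5) + 1·(+375.7) + 1/2·(+158.8) + 1·(-328.0) + U
U = -553.5 − (+203.6) = -757.1 kJ/mol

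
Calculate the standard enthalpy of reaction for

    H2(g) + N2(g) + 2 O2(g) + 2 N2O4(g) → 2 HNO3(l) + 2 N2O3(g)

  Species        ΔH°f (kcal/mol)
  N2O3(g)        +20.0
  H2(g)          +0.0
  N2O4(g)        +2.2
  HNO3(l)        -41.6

ΔH_rxn = -47.6 kcal/mol

ΔH°rxn = Σ nΔHf°(products) − Σ nΔHf°(reactants).
Products: 2·(-41.6) + 2·(+20.0) = -43.2
Reactants: 1·(+0.0) + 1·(+0.0) + 2·(+0.0) + 2·(+2.2) = +4.4
ΔH_rxn = (-43.2) − (+4.4) = -47.6 kcal/mol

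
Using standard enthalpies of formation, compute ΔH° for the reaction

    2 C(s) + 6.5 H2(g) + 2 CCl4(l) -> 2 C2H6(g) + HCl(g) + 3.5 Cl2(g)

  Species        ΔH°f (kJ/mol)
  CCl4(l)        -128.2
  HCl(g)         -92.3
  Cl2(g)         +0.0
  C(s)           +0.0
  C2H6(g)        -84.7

ΔH° = -5.3 kJ/mol

ΔH°rxn = Σ nΔHf°(products) − Σ nΔHf°(reactants).
Products: 2·(-84.7) + 1·(-92.3) + 7/2·(+0.0) = -261.7
Reactants: 2·(+0.0) + 13/2·(+0.0) + 2·(-128.2) = -256.4
ΔH° = (-261.7) − (-256.4) = -5.3 kJ/mol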